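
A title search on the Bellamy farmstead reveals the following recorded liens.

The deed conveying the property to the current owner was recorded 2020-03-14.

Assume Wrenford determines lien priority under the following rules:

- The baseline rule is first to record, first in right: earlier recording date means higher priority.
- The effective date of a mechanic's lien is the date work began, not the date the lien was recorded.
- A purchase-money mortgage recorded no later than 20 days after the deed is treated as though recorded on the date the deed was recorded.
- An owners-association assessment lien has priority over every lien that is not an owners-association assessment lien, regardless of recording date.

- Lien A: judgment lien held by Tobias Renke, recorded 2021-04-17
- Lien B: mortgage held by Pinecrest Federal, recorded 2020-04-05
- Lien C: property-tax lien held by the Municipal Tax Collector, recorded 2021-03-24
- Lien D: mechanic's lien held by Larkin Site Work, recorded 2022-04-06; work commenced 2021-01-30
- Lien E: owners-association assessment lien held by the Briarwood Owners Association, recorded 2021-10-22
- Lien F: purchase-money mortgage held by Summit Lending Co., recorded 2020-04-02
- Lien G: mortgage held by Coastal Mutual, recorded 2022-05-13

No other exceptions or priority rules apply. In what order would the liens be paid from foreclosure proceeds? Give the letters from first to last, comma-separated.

Adjusting effective dates: D's effective date is 2021-01-30, when work began; F was recorded within the 20-day window, so its effective date is the deed date 2020-03-14.
E is an owners-association assessment lien, so it outranks all other liens regardless of date.
Ordering the rest by effective date: F (2020-03-14), B (2020-04-05), D (2021-01-30), C (2021-03-24), A (2021-04-17), G (2022-05-13).

E, F, B, D, C, A, G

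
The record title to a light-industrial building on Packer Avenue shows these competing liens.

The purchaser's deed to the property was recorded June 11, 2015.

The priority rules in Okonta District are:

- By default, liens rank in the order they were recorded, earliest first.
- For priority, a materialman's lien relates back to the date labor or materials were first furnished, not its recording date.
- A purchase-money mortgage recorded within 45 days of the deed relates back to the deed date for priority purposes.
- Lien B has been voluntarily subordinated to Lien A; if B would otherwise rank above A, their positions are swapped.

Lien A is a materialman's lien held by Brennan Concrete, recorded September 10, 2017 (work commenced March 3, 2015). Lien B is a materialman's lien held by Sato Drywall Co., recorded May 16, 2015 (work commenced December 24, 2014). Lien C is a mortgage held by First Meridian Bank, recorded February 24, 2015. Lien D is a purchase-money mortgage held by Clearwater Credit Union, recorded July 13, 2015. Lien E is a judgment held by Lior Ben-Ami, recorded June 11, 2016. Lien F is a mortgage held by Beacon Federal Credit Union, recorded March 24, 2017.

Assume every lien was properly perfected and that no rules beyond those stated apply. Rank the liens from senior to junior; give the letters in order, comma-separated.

First, effective dates: A relates back to March 3, 2015 (work commenced); B is treated as recorded December 24, 2014, the work-commencement date; D relates back to the deed date June 11, 2015.
By effective date, earliest first: B (December 24, 2014), C (February 24, 2015), A (March 3, 2015), D (June 11, 2015), E (June 11, 2016), F (March 24, 2017).
Because B would otherwise rank above A, the subordination swaps them.

A, C, B, D, E, F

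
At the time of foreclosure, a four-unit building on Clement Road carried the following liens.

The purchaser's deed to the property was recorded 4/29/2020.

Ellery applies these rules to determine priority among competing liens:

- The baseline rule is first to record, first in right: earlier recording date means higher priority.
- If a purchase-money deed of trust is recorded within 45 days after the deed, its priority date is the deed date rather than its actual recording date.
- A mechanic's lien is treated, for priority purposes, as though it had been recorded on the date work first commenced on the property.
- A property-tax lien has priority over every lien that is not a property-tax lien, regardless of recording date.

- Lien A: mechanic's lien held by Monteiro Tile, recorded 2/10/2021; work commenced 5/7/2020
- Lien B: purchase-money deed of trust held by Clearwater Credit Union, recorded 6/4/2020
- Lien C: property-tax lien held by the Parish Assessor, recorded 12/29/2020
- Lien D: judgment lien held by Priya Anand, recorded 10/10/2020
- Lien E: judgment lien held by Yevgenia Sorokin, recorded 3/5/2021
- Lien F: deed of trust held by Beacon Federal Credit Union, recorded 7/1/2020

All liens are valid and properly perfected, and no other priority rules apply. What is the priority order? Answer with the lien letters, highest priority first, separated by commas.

C, B, A, F, D, E

First, effective dates: A is treated as recorded 5/7/2020, the work-commencement date; B relates back to the deed date 4/29/2020.
As a property-tax lien, C is senior to every other lien.
Ordering the rest by effective date: B (4/29/2020), A (5/7/2020), F (7/1/2020), D (10/10/2020), E (3/5/2021).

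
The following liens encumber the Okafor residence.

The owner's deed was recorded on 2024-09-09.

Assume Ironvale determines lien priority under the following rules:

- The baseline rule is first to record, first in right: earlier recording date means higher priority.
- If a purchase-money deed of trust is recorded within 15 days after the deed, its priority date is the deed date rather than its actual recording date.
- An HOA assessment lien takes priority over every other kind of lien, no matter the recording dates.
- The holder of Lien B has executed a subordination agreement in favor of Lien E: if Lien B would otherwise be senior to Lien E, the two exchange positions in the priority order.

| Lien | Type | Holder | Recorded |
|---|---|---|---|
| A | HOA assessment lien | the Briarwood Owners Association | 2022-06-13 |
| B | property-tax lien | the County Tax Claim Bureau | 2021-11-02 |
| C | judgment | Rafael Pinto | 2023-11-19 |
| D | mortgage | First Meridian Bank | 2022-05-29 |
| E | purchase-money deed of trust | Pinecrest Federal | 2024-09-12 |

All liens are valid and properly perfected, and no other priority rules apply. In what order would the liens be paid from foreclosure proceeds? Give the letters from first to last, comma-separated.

A, E, D, C, B

Effective dates: E relates back to the deed date 2024-09-09.
As an HOA assessment lien, A is senior to every other lien.
The other liens, earliest effective date first: B (2021-11-02), D (2022-05-29), C (2023-11-19), E (2024-09-09).
B is senior to E before the subordination, so the two trade places.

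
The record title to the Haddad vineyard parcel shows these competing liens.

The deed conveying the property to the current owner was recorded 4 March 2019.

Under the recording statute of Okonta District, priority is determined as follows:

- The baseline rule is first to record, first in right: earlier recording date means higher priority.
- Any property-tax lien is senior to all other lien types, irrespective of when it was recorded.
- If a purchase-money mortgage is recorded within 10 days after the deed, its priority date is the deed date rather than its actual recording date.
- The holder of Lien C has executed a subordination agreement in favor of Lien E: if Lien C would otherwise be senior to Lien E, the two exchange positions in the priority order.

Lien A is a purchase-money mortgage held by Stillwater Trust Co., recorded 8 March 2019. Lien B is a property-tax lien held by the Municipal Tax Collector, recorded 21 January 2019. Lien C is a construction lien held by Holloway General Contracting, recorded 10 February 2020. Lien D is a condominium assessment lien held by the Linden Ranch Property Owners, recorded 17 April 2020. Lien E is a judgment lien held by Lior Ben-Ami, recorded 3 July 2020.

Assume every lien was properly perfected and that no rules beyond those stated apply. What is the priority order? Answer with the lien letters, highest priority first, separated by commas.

B, A, E, D, C

First, effective dates: A's effective date is the deed date, 4 March 2019.
B is a property-tax lien and takes priority over every other lien.
Remaining liens by effective date: A (4 March 2019), C (10 February 2020), D (17 April 2020), E (3 July 2020).
The subordination applies — C was senior to E — so C and E swap.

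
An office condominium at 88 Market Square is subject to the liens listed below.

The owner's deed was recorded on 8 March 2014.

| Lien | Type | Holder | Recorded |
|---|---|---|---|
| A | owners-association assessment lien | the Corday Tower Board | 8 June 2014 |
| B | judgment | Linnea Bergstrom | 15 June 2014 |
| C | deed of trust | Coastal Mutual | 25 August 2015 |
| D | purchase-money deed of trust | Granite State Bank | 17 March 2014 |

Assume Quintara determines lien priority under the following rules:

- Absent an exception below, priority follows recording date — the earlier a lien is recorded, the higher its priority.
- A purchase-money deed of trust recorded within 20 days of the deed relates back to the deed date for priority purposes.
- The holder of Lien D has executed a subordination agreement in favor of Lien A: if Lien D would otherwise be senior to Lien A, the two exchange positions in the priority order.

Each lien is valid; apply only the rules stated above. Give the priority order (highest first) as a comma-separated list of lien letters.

First, effective dates: D's effective date is the deed date, 8 March 2014.
Sorted by effective date: D (8 March 2014), A (8 June 2014), B (15 June 2014), C (25 August 2015).
Because D would otherwise rank above A, the subordination swaps them.

A, D, B, C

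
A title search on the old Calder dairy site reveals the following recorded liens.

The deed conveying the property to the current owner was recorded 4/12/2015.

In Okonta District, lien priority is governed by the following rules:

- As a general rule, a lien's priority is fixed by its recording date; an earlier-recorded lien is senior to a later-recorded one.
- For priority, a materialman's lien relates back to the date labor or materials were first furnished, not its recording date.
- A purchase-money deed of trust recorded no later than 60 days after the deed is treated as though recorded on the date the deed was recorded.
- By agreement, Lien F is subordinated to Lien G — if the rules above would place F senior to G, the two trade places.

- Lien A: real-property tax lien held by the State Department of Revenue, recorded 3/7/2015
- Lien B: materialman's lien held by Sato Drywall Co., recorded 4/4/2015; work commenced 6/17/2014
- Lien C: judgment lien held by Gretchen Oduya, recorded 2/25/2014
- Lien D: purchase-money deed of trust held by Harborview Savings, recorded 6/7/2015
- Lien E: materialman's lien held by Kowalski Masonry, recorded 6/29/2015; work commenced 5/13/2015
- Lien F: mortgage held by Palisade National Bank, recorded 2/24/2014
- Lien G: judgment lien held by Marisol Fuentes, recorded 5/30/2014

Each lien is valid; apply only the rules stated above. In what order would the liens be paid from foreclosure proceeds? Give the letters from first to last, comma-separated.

G, C, F, B, A, D, E

Effective dates after the stated exceptions: B's effective date is 6/17/2014, when work began; D relates back to the deed date 4/12/2015; E relates back to 5/13/2015 (work commenced).
By effective date, earliest first: F (2/24/2014), C (2/25/2014), G (5/30/2014), B (6/17/2014), A (3/7/2015), D (4/12/2015), E (5/13/2015).
The subordination applies — F was senior to G — so F and G swap.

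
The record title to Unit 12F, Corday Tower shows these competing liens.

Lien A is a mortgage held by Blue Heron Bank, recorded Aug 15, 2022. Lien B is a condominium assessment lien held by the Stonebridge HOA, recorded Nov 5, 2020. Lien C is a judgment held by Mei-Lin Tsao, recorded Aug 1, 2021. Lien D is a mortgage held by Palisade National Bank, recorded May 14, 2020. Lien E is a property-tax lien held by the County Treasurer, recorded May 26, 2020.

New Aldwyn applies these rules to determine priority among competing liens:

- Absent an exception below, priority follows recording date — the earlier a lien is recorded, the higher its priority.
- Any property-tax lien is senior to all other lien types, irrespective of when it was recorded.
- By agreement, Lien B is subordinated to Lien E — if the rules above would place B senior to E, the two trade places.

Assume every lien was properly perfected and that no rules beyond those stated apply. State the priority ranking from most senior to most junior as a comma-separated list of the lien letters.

E, D, B, C, A

E is a property-tax lien, so it outranks all other liens regardless of date.
Among the remaining liens, by effective date: D (May 14, 2020), B (Nov 5, 2020), C (Aug 1, 2021), A (Aug 15, 2022).
B already ranks below E; the subordination has no effect.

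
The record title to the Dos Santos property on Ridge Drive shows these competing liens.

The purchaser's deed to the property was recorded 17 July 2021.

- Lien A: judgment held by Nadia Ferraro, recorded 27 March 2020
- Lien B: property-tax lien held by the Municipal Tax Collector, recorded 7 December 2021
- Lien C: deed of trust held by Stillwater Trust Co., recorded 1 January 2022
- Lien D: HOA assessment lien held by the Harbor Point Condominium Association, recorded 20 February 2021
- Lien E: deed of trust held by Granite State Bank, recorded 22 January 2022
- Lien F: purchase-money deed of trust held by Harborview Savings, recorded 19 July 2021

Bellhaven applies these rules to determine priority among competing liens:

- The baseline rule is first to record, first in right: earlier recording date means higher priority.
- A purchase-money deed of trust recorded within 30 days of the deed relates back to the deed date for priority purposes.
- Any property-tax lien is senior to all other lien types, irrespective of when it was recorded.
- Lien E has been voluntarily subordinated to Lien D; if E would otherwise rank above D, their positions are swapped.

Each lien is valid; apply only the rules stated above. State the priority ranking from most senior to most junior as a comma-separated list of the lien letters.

Effective dates: F relates back to the deed date 17 July 2021.
B, as a property-tax lien, has superpriority and ranks first.
The other liens, earliest effective date first: A (27 March 2020), D (20 February 2021), F (17 July 2021), C (1 January 2022), E (22 January 2022).
E is already junior to D, so the subordination agreement changes nothing.

B, A, D, F, C, E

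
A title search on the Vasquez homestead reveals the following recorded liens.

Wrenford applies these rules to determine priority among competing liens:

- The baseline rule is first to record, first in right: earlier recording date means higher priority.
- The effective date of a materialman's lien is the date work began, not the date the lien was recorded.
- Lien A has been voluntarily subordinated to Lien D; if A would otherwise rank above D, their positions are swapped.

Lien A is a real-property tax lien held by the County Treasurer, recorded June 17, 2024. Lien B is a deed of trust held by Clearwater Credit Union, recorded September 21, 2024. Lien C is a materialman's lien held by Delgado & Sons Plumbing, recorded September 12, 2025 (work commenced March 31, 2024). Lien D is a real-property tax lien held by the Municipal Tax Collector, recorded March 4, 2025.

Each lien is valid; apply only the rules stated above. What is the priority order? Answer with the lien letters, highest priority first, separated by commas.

Adjusting effective dates: C is treated as recorded March 31, 2024, the work-commencement date.
Ordering by effective date: C (March 31, 2024), A (June 17, 2024), B (September 21, 2024), D (March 4, 2025).
A would otherwise be senior to D, so under the subordination agreement A and D exchange positions.

C, D, B, A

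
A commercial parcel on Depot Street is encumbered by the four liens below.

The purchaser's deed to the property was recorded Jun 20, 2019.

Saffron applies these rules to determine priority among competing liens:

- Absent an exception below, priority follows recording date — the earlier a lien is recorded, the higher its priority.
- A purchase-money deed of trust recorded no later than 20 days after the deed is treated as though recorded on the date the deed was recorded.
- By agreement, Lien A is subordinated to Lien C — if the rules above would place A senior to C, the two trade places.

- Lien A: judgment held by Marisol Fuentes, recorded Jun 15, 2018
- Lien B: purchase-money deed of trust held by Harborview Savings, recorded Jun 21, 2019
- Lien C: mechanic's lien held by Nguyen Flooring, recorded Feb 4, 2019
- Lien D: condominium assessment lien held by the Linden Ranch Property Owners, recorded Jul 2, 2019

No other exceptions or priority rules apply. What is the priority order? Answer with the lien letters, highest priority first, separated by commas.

First, effective dates: B relates back to the deed date Jun 20, 2019.
Ordering by effective date: A (Jun 15, 2018), C (Feb 4, 2019), B (Jun 20, 2019), D (Jul 2, 2019).
A is senior to C before the subordination, so the two trade places.

C, A, B, D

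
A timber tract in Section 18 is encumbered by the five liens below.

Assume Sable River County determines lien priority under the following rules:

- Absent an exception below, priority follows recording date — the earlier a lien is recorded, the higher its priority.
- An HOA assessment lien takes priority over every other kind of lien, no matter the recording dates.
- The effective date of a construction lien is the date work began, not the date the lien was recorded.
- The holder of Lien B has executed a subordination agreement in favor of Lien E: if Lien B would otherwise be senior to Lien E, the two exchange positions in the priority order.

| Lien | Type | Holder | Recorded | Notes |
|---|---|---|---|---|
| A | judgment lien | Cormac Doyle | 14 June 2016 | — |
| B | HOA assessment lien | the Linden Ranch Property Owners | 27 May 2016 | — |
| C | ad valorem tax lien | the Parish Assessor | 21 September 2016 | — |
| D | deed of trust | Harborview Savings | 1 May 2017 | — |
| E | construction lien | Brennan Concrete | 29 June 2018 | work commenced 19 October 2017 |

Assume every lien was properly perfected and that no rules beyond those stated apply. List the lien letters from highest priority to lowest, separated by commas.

E, A, C, D, B

Effective dates after the stated exceptions: E is treated as recorded 19 October 2017, the work-commencement date.
B is an HOA assessment lien, so it outranks all other liens regardless of date.
Ordering the rest by effective date: A (14 June 2016), C (21 September 2016), D (1 May 2017), E (19 October 2017).
B is senior to E before the subordination, so the two trade places.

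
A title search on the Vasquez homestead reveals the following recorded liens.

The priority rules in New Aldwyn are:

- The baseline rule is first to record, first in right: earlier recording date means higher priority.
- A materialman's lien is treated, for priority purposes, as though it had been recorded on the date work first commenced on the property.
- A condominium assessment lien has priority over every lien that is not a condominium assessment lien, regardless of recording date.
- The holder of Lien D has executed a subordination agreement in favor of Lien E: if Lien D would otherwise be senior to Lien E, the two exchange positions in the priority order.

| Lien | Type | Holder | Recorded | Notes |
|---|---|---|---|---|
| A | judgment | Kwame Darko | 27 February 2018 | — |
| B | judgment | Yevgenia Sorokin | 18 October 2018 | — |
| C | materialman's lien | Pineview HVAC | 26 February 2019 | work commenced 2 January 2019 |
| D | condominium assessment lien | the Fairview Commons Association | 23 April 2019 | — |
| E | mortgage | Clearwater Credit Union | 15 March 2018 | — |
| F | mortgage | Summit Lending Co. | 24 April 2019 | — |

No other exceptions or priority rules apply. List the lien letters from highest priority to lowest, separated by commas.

Effective dates: C is treated as recorded 2 January 2019, the work-commencement date.
D is a condominium assessment lien and takes priority over every other lien.
Ordering the rest by effective date: A (27 February 2018), E (15 March 2018), B (18 October 2018), C (2 January 2019), F (24 April 2019).
The subordination applies — D was senior to E — so D and E swap.

E, A, D, B, C, F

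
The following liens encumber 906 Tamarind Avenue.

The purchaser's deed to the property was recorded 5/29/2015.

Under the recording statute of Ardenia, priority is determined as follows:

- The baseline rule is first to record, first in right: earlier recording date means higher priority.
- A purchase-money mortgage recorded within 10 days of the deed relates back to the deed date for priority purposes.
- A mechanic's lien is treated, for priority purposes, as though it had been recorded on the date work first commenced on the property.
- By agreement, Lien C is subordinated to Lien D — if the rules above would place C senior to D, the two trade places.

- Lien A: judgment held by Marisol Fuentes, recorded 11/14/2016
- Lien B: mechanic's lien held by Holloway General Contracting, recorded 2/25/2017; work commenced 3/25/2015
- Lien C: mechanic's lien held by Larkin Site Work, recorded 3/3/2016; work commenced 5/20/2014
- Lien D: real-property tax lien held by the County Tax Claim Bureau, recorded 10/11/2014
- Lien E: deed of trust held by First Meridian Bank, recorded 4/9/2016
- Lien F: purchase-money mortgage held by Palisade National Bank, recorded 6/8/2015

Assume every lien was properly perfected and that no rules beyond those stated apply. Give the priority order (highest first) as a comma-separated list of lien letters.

Effective dates after the stated exceptions: B relates back to 3/25/2015 (work commenced); C's effective date is 5/20/2014, when work began; F relates back to the deed date 5/29/2015.
By effective date, earliest first: C (5/20/2014), D (10/11/2014), B (3/25/2015), F (5/29/2015), E (4/9/2016), A (11/14/2016).
Because C would otherwise rank above D, the subordination swaps them.

D, C, B, F, E, A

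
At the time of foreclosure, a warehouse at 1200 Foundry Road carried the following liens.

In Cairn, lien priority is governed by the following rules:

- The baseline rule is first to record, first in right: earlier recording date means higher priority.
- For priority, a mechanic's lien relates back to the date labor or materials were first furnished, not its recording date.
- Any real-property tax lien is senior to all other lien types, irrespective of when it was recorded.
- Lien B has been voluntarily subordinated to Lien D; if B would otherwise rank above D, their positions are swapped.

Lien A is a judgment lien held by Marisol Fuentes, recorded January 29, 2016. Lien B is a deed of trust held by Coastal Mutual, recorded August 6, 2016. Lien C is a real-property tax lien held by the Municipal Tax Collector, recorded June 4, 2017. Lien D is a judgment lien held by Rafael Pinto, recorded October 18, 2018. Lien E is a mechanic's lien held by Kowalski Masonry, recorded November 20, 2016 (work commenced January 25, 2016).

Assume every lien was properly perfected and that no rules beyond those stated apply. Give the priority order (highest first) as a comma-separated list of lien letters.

C, E, A, D, B

Adjusting effective dates: E's effective date is January 25, 2016, when work began.
C, as a real-property tax lien, has superpriority and ranks first.
Remaining liens by effective date: E (January 25, 2016), A (January 29, 2016), B (August 6, 2016), D (October 18, 2018).
B would otherwise be senior to D, so under the subordination agreement B and D exchange positions.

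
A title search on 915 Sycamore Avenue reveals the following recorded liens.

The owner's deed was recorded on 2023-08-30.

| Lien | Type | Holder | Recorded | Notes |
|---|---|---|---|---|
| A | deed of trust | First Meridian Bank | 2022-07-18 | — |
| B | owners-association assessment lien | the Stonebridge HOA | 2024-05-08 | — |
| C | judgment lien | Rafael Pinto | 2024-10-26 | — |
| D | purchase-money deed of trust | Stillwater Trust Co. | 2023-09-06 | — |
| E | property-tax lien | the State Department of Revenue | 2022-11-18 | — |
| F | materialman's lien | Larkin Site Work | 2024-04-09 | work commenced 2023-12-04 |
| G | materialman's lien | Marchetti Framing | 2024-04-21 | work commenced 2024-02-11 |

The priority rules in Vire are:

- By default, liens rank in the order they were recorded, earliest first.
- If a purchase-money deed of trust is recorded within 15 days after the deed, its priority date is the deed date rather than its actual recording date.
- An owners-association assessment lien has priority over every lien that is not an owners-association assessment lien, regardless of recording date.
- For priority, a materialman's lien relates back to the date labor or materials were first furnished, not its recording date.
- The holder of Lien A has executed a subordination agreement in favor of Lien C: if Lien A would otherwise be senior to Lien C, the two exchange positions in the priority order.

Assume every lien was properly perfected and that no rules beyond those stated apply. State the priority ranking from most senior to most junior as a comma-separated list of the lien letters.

First, effective dates: D's effective date is the deed date, 2023-08-30; F relates back to 2023-12-04 (work commenced); G's effective date is 2024-02-11, when work began.
B, as an owners-association assessment lien, has superpriority and ranks first.
Ordering the rest by effective date: A (2022-07-18), E (2022-11-18), D (2023-08-30), F (2023-12-04), G (2024-02-11), C (2024-10-26).
A would otherwise be senior to C, so under the subordination agreement A and C exchange positions.

B, C, E, D, F, G, A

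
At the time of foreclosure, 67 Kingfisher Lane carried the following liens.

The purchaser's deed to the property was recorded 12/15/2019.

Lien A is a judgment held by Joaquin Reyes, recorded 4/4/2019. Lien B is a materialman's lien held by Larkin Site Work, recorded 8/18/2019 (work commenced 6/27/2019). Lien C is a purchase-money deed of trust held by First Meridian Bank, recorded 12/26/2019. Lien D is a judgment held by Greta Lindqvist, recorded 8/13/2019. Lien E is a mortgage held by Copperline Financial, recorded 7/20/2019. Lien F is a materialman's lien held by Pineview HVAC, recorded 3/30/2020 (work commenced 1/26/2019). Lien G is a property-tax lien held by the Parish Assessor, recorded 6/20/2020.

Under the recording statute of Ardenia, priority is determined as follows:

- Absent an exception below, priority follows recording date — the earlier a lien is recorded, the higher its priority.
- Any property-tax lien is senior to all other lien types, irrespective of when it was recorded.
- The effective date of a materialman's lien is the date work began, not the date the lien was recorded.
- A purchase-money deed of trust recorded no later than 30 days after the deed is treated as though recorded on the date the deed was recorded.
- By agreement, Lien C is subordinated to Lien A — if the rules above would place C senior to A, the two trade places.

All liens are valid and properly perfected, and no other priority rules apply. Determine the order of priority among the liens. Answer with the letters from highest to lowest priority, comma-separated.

Adjusting effective dates: B's effective date is 6/27/2019, when work began; C relates back to the deed date 12/15/2019; F is treated as recorded 1/26/2019, the work-commencement date.
G is a property-tax lien, so it outranks all other liens regardless of date.
Remaining liens by effective date: F (1/26/2019), A (4/4/2019), B (6/27/2019), E (7/20/2019), D (8/13/2019), C (12/15/2019).
C already ranks below A; the subordination has no effect.

G, F, A, B, E, D, C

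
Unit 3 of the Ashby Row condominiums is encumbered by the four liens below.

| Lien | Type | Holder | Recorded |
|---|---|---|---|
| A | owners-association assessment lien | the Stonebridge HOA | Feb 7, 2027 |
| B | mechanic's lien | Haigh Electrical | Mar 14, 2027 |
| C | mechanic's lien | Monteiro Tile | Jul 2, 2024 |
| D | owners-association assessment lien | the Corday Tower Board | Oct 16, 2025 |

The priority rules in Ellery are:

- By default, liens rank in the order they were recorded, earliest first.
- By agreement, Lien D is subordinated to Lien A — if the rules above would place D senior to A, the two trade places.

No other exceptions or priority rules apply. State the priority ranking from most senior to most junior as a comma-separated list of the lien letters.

By effective date, earliest first: C (Jul 2, 2024), D (Oct 16, 2025), A (Feb 7, 2027), B (Mar 14, 2027).
The subordination applies — D was senior to A — so D and A swap.

C, A, D, B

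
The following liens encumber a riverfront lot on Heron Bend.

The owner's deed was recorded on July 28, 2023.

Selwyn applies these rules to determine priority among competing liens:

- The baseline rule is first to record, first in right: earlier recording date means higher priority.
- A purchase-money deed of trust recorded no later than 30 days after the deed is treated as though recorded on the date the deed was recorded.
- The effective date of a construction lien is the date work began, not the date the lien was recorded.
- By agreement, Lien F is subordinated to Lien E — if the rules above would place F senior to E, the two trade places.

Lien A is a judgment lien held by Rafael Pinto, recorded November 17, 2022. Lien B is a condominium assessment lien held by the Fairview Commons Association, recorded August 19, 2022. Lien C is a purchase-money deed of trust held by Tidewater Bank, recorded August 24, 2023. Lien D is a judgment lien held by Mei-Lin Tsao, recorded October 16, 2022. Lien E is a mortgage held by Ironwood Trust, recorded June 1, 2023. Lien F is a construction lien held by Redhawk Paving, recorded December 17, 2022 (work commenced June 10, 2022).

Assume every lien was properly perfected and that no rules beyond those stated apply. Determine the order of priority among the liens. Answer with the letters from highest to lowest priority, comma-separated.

First, effective dates: C was recorded within the 30-day window, so its effective date is the deed date July 28, 2023; F relates back to June 10, 2022 (work commenced).
By effective date, earliest first: F (June 10, 2022), B (August 19, 2022), D (October 16, 2022), A (November 17, 2022), E (June 1, 2023), C (July 28, 2023).
Because F would otherwise rank above E, the subordination swaps them.

E, B, D, A, F, C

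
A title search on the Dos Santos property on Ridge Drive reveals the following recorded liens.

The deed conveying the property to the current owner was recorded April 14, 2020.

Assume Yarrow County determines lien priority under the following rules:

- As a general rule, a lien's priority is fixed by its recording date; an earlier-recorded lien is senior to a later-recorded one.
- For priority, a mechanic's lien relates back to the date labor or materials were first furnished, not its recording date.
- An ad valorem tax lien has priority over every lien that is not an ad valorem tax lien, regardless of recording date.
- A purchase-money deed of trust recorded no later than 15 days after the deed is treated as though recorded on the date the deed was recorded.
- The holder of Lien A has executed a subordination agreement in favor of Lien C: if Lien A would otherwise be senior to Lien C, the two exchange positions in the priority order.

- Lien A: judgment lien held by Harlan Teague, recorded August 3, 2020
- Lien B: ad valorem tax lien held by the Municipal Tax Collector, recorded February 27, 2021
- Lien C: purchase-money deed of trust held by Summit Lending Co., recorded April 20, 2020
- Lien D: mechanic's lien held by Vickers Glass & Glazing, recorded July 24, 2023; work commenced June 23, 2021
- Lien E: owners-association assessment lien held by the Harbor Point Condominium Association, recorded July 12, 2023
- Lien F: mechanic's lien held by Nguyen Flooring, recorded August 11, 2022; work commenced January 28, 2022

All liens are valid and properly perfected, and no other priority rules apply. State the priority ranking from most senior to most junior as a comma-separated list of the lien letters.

Effective dates: C was recorded within the 15-day window, so its effective date is the deed date April 14, 2020; D's effective date is June 23, 2021, when work began; F is treated as recorded January 28, 2022, the work-commencement date.
B, as an ad valorem tax lien, has superpriority and ranks first.
Remaining liens by effective date: C (April 14, 2020), A (August 3, 2020), D (June 23, 2021), F (January 28, 2022), E (July 12, 2023).
A already ranks below C; the subordination has no effect.

B, C, A, D, F, E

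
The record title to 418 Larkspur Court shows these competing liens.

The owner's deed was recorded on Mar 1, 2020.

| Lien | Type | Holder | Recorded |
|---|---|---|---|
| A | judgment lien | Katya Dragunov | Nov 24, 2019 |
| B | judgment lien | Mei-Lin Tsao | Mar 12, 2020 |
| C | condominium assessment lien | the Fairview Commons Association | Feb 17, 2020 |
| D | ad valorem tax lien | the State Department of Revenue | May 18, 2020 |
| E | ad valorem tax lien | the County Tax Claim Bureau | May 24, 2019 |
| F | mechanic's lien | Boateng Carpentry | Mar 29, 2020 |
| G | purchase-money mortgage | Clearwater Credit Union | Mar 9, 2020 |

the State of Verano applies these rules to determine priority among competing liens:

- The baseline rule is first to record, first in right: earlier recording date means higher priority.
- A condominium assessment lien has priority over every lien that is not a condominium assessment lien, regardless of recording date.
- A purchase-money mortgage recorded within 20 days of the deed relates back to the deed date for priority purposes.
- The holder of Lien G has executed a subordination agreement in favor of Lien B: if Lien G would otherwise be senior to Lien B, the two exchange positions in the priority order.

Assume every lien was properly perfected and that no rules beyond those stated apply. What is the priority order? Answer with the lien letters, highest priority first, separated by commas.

C, E, A, B, G, F, D

Effective dates: G relates back to the deed date Mar 1, 2020.
C, as a condominium assessment lien, has superpriority and ranks first.
The other liens, earliest effective date first: E (May 24, 2019), A (Nov 24, 2019), G (Mar 1, 2020), B (Mar 12, 2020), F (Mar 29, 2020), D (May 18, 2020).
Because G would otherwise rank above B, the subordination swaps them.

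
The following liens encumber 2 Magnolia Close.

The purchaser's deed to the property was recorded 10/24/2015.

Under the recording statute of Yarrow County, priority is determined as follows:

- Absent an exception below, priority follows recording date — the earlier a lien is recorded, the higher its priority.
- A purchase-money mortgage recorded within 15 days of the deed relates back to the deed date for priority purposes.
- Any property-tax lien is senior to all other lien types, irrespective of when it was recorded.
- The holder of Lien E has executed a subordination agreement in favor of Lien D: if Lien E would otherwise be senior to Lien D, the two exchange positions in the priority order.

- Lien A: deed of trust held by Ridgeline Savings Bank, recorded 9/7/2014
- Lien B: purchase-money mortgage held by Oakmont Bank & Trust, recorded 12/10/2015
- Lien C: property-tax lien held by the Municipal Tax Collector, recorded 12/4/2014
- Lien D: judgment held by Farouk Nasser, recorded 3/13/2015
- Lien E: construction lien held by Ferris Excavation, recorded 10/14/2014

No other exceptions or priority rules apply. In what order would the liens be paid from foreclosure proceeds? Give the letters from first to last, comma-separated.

Adjusting effective dates: B was recorded 47 days after the deed, outside the 15-day window, so it keeps its recording date.
C, as a property-tax lien, has superpriority and ranks first.
Ordering the rest by effective date: A (9/7/2014), E (10/14/2014), D (3/13/2015), B (12/10/2015).
E is senior to D before the subordination, so the two trade places.

C, A, D, E, B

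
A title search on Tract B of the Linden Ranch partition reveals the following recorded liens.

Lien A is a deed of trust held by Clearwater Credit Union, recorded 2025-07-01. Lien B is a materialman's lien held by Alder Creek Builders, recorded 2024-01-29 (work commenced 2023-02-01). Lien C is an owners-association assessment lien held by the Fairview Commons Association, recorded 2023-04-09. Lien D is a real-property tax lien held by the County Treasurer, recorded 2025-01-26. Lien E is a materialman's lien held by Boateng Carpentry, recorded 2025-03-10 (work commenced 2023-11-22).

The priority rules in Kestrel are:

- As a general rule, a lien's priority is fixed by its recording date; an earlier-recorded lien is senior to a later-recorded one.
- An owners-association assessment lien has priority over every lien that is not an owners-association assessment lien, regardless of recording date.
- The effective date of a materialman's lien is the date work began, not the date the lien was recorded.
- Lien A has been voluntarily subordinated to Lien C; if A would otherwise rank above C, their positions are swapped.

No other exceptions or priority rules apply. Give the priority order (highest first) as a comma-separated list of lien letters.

Effective dates: B relates back to 2023-02-01 (work commenced); E is treated as recorded 2023-11-22, the work-commencement date.
C, as an owners-association assessment lien, has superpriority and ranks first.
Ordering the rest by effective date: B (2023-02-01), E (2023-11-22), D (2025-01-26), A (2025-07-01).
A is already junior to C, so the subordination agreement changes nothing.

C, B, E, D, A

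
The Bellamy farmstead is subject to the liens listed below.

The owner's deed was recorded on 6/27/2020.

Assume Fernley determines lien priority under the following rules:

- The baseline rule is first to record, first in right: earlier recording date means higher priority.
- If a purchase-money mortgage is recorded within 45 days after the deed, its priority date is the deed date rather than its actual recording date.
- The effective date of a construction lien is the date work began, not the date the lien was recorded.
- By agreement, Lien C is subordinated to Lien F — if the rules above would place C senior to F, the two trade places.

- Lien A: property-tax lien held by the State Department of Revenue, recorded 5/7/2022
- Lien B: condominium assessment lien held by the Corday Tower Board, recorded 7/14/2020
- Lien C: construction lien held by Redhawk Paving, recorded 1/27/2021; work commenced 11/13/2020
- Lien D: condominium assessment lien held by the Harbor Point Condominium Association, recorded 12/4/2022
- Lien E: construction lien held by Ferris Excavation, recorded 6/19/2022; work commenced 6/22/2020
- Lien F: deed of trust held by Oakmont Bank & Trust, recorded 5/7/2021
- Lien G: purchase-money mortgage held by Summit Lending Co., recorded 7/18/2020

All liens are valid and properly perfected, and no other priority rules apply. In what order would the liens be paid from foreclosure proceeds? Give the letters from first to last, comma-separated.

E, G, B, F, C, A, D

First, effective dates: C relates back to 11/13/2020 (work commenced); E is treated as recorded 6/22/2020, the work-commencement date; G's effective date is the deed date, 6/27/2020.
By effective date: E (6/22/2020), G (6/27/2020), B (7/14/2020), C (11/13/2020), F (5/7/2021), A (5/7/2022), D (12/4/2022).
The subordination applies — C was senior to F — so C and F swap.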